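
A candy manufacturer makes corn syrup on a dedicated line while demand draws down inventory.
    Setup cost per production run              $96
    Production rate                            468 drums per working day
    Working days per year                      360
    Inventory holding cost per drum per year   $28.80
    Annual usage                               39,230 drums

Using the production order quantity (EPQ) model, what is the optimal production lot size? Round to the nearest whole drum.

584 drums

Daily demand d = 39,230/360 = 108.972; p = 468; 1 − d/p = 0.76715
EPQ = √(2DS / (H(1 − d/p)))
    = √(2 × 39,230 × 96 / (28.8 × 0.76715)) ≈ 583.88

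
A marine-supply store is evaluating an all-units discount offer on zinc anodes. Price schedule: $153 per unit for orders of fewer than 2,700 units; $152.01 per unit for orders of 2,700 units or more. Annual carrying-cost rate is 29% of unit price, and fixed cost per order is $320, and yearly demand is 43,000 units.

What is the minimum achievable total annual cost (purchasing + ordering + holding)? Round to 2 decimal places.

H₁ = 29%×$153 = $44.3700;  H₂ = 29%×$152.01 = $44.0829
EOQ₁ = √(2×43,000×320/44.3700) = 787.55  (< 2,700, feasible at tier 1)
EOQ₂ = √(2×43,000×320/44.0829) = 790.11  (< 2,700 → use Q = 2,700 at tier-2 price)
TC(tier 1 (EOQ₁), Q≈787.6) = $6,613,943.70
TC(tier 2, Q≈2,700.0) = $6,601,038.21
Minimum at tier 2: $6,601,038.21

$6,601,038.21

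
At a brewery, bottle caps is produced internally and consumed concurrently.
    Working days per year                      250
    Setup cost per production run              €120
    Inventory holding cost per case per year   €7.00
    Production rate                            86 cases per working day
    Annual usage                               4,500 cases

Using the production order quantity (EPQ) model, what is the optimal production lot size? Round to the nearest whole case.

442 cases

d = 4,500/250 = 18.0000 cases/day;  effective holding cost H(1 − d/p) = 7·(1 − 18.0000/86) = 5.53488
Q* = √(2DS / H_eff) = √(2·4,500·120 / 5.53488) ≈ 441.73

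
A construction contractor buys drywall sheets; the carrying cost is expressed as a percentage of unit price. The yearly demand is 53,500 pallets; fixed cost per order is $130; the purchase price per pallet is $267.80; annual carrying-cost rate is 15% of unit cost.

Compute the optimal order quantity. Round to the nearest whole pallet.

Holding cost per pallet per year: H = 15% × $267.8 = $40.1700
Q* = √(2·D·S / H) = √(2·53,500·130 / 40.17) = √346,278.3 ≈ 588.45

588 pallets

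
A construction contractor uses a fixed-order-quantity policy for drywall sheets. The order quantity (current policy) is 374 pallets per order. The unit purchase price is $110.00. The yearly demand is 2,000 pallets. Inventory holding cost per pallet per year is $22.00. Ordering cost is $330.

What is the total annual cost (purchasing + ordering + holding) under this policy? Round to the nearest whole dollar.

Ordering: D/Q × S = 2,000/374 × $330 = $1,764.71
Holding:  Q/2 × H = 374/2 × $22 = $4,114.00
Purchase cost = D·C = 2,000 × 110 = $220,000.00
Total = $1,764.71 + $4,114.00 + $220,000.00 = $225,878.71

$225,879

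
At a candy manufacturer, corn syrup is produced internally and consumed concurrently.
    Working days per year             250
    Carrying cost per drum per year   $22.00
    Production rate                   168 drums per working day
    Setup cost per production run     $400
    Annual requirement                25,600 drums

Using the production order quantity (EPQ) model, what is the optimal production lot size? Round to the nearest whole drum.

d = 25,600/250 = 102.4000 drums/day;  effective holding cost H(1 − d/p) = 22·(1 − 102.4000/168) = 8.59048
Q* = √(2DS / H_eff) = √(2·25,600·400 / 8.59048) ≈ 1,544.03

1,544 drums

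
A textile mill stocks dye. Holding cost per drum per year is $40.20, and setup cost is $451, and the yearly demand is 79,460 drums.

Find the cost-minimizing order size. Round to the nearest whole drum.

Q* = √(2·D·S / H) = √(2·79,460·451 / 40.2) = √1,782,908.5 ≈ 1,335.26

1,335 drums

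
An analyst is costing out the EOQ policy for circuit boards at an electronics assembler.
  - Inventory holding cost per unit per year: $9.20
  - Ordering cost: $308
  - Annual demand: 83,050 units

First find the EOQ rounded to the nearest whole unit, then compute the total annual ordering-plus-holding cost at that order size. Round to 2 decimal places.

EOQ = √(2DS/H) = √(2 × 83,050 × 308 / 9.2)
    = √(5,560,739.13) ≈ 2,358.12 → Q = 2,358 units
Annual ordering cost = (D/Q)·S = (83,050/2,358) × 308 = $10,847.92
Annual holding cost  = (Q/2)·H = (2,358/2) × 9.2 = $10,846.80
Total = $10,847.92 + $10,846.80 = $21,694.72

$21,694.72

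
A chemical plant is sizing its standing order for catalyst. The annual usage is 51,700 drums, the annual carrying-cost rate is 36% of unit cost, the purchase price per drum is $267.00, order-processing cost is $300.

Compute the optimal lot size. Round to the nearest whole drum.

Carrying cost H = $267 × 36% = $96.1200/drum/yr
Q* = √(2·D·S / H) = √(2·51,700·300 / 96.12) = √322,721.6 ≈ 568.09

568 drums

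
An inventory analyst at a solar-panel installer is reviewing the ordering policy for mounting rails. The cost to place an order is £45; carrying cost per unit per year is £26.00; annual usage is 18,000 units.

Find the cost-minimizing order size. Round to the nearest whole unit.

250 units

Optimal lot size Q* = (2 × 18,000 × £45 / £26)^½ ≈ 249.62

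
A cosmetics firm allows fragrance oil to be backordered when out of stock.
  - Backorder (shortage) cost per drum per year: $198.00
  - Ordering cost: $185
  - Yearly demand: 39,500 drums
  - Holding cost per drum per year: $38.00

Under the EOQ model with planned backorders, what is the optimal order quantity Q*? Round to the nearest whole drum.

Q* = √(2DS/H) · √((H + b)/b)
   = √(2 × 39,500 × 185 / 38) · √((38 + 198) / 198)
   = 620.166 × 1.0918 ≈ 677.07

677 drums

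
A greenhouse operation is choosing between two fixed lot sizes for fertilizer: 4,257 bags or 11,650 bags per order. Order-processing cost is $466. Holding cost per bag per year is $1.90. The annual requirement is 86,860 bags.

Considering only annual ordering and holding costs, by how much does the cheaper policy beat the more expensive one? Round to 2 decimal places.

Annual cost at Q: ordering D·S/Q plus holding Q·H/2.
TC(4,257) = (86,860/4,257)×466 + (4,257/2)×1.9 = $13,552.43
TC(11,650) = (86,860/11,650)×466 + (11,650/2)×1.9 = $14,541.90
Lots of 4,257 are cheaper by $989.47.

$989.47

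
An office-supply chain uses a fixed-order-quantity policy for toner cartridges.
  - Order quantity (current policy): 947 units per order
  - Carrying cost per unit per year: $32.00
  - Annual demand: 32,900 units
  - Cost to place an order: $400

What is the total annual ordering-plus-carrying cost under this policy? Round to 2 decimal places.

$29,048.52

Annual ordering cost = (D/Q)·S = (32,900/947) × 400 = $13,896.52
Annual holding cost  = (Q/2)·H = (947/2) × 32 = $15,152.00
Total = $13,896.52 + $15,152.00 = $29,048.52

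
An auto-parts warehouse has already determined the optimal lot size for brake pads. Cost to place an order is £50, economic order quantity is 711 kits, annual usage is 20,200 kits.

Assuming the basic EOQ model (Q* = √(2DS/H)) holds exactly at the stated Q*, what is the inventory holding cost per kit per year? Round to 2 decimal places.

EOQ relation: Q² = 2DS/H, so rearrange for the unknown.
H = 2DS / Q² = 2 × 20,200 × 50 / 711² = 3.9959

£4.00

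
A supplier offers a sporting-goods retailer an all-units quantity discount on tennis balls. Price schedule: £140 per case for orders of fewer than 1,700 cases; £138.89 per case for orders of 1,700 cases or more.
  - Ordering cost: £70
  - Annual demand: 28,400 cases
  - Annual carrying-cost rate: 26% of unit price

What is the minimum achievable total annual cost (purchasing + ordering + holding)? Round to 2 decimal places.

£3,976,340.10

H₁ = 26%×£140 = £36.4000;  H₂ = 26%×£138.89 = £36.1114
EOQ₁ = √(2×28,400×70/36.4000) = 330.50  (< 1,700, feasible at tier 1)
EOQ₂ = √(2×28,400×70/36.1114) = 331.82  (< 1,700 → use Q = 1,700 at tier-2 price)
TC(tier 1 (EOQ₁), Q≈330.5) = £3,988,030.23
TC(tier 2, Q≈1,700.0) = £3,976,340.10
Minimum at tier 2: £3,976,340.10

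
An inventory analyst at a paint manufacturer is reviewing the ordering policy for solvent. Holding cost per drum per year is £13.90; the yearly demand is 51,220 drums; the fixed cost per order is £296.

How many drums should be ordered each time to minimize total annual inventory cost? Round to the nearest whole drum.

1,477 drums

EOQ = √(2DS/H) = √(2 × 51,220 × 296 / 13.9)
    = √(2,181,456.12) ≈ 1,476.98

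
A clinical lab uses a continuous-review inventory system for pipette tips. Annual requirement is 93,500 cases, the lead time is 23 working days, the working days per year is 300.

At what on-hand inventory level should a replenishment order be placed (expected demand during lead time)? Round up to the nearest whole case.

7,169 cases

Daily demand d = 93,500 / 300 = 311.667 cases/day
Demand during lead time = 311.667 × 23 = 7,168.33
Reorder point = 7,168.33 → round up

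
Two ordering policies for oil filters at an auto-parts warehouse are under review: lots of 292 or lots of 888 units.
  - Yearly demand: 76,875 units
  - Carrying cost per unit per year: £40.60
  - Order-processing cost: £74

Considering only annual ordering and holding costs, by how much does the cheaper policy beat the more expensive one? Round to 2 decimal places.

£976.97

TC(Q) = (D/Q)S + (Q/2)H
TC(292) = (76,875/292)×74 + (292/2)×40.6 = £25,409.62
TC(888) = (76,875/888)×74 + (888/2)×40.6 = £24,432.65
Cheaper: Q = 888.  Difference = £976.97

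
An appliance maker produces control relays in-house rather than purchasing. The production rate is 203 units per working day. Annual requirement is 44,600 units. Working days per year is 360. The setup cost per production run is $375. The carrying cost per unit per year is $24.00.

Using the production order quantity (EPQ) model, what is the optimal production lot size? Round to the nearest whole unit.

1,891 units

d = 44,600/360 = 123.8889 units/day;  effective holding cost H(1 − d/p) = 24·(1 − 123.8889/203) = 9.35304
Q* = √(2DS / H_eff) = √(2·44,600·375 / 9.35304) ≈ 1,891.13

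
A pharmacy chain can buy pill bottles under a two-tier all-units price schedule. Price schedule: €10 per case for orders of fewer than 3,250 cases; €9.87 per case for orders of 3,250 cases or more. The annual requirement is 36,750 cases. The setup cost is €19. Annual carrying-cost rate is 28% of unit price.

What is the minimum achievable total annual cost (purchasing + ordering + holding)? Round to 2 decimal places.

€367,428.20

H₁ = 28%×€10 = €2.8000;  H₂ = 28%×€9.87 = €2.7636
EOQ₁ = √(2×36,750×19/2.8000) = 706.22  (< 3,250, feasible at tier 1)
EOQ₂ = √(2×36,750×19/2.7636) = 710.86  (< 3,250 → use Q = 3,250 at tier-2 price)
TC(tier 1 (EOQ₁), Q≈706.2) = €369,477.42
TC(tier 2, Q≈3,250.0) = €367,428.20
Minimum at tier 2: €367,428.20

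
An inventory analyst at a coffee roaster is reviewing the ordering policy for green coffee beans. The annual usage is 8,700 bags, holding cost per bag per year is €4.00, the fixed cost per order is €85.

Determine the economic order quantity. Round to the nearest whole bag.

2DS/H = 2·8,700·85/4 = 369,750.00
EOQ = √369,750.00 ≈ 608.07

608 bags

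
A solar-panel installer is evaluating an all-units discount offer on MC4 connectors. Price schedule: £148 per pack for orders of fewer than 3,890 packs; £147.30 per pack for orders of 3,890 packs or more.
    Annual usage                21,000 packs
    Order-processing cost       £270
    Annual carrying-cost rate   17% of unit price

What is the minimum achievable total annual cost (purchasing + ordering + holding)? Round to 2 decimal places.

H₁ = 17%×£148 = £25.1600;  H₂ = 17%×£147.30 = £25.0410
EOQ₁ = √(2×21,000×270/25.1600) = 671.35  (< 3,890, feasible at tier 1)
EOQ₂ = √(2×21,000×270/25.0410) = 672.95  (< 3,890 → use Q = 3,890 at tier-2 price)
TC(tier 1 (EOQ₁), Q≈671.4) = £3,124,891.25
TC(tier 2, Q≈3,890.0) = £3,143,462.33
Minimum at tier 1 (EOQ₁): £3,124,891.25

£3,124,891.25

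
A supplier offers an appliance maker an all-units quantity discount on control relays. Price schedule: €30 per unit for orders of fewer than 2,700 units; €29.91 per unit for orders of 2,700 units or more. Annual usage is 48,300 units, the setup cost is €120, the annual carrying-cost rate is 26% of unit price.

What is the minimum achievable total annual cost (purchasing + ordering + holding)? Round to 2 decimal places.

€1,457,298.08

H₁ = 26%×€30 = €7.8000;  H₂ = 26%×€29.91 = €7.7766
EOQ₁ = √(2×48,300×120/7.8000) = 1,219.08  (< 2,700, feasible at tier 1)
EOQ₂ = √(2×48,300×120/7.7766) = 1,220.91  (< 2,700 → use Q = 2,700 at tier-2 price)
TC(tier 1 (EOQ₁), Q≈1,219.1) = €1,458,508.82
TC(tier 2, Q≈2,700.0) = €1,457,298.08
Minimum at tier 2: €1,457,298.08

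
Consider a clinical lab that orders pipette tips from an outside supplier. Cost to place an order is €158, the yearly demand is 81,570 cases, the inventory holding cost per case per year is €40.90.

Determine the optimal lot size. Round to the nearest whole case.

EOQ = √(2DS/H) = √(2 × 81,570 × 158 / 40.9)
    = √(630,222.98) ≈ 793.87

794 cases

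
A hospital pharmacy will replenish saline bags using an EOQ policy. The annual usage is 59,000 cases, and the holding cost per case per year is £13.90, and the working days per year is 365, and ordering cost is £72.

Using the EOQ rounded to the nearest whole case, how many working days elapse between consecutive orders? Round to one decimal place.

Q* = √(2·D·S / H) = √(2·59,000·72 / 13.9) = √611,223.0 ≈ 781.81 → Q = 782 cases
Cycle time = (working days × Q)/D = (365 × 782) / 59,000 = 4.838 days

4.8 days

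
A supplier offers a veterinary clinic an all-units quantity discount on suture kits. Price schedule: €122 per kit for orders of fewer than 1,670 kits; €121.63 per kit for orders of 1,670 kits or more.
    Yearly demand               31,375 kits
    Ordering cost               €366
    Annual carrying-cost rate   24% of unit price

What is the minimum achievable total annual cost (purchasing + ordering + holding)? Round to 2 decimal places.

H₁ = 24%×€122 = €29.2800;  H₂ = 24%×€121.63 = €29.1912
EOQ₁ = √(2×31,375×366/29.2800) = 885.65  (< 1,670, feasible at tier 1)
EOQ₂ = √(2×31,375×366/29.1912) = 887.00  (< 1,670 → use Q = 1,670 at tier-2 price)
TC(tier 1 (EOQ₁), Q≈885.6) = €3,853,681.82
TC(tier 2, Q≈1,670.0) = €3,847,392.10
Minimum at tier 2: €3,847,392.10

€3,847,392.10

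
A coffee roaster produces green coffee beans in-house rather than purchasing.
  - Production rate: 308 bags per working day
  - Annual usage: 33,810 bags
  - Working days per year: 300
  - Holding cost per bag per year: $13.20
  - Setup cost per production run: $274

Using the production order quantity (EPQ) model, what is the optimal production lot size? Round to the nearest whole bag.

Daily demand d = 33,810/300 = 112.700; p = 308; 1 − d/p = 0.63409
EPQ = √(2DS / (H(1 − d/p)))
    = √(2 × 33,810 × 274 / (13.2 × 0.63409)) ≈ 1,487.82

1,488 bags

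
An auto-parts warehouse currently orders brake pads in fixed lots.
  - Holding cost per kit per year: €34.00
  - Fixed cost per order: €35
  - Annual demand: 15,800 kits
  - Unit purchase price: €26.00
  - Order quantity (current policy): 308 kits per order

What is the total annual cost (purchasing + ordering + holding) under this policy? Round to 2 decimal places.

Ordering: D/Q × S = 15,800/308 × €35 = €1,795.45
Holding:  Q/2 × H = 308/2 × €34 = €5,236.00
Purchase cost = D·C = 15,800 × 26 = €410,800.00
Total = €1,795.45 + €5,236.00 + €410,800.00 = €417,831.45

€417,831.45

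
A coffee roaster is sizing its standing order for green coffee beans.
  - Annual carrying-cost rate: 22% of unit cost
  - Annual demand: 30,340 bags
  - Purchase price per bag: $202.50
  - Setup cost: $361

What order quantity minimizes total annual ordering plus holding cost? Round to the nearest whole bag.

701 bags

H = i·C = 0.22 × $202.5 = $44.5500 per bag-year
Optimal lot size Q* = (2 × 30,340 × $361 / $44.55)^½ ≈ 701.22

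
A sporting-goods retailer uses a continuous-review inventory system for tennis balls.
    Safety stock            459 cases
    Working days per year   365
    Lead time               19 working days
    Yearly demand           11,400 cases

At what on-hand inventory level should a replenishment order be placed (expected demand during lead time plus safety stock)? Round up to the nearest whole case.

1,053 cases

Daily demand d = 11,400 / 365 = 31.233 cases/day
Demand during lead time = 31.233 × 19 = 593.42
Reorder point = 593.42 + 459 = 1,052.42 → round up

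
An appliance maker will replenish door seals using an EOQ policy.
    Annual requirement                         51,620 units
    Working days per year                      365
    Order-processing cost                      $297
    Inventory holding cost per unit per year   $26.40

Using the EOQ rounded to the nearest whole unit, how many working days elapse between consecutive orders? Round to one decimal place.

7.6 days

EOQ = √(2DS/H) = √(2 × 51,620 × 297 / 26.4)
    = √(1,161,450.00) ≈ 1,077.71 → Q = 1,078 units
T = Q/D × 365 days = 1,078/51,620 × 365 = 7.622 days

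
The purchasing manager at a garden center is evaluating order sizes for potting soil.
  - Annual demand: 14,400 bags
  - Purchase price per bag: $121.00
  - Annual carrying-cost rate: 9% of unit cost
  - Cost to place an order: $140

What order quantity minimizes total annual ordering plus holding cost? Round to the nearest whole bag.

Holding cost per bag per year: H = 9% × $121 = $10.8900
EOQ = √(2DS/H) = √(2 × 14,400 × 140 / 10.89)
    = √(370,247.93) ≈ 608.48

608 bags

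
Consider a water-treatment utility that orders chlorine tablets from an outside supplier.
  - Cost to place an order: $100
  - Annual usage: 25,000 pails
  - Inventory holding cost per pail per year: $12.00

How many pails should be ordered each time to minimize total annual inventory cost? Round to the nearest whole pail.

645 pails

EOQ = √(2DS/H) = √(2 × 25,000 × 100 / 12)
    = √(416,666.67) ≈ 645.50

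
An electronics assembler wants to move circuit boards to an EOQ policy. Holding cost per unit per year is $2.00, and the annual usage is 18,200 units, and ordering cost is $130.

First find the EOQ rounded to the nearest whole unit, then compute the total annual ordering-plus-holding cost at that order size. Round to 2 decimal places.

$3,076.36

EOQ = √(2DS/H) = √(2 × 18,200 × 130 / 2)
    = √(2,366,000.00) ≈ 1,538.18 → Q = 1,538 units
Annual ordering cost = (D/Q)·S = (18,200/1,538) × 130 = $1,538.36
Annual holding cost  = (Q/2)·H = (1,538/2) × 2 = $1,538.00
Total = $1,538.36 + $1,538.00 = $3,076.36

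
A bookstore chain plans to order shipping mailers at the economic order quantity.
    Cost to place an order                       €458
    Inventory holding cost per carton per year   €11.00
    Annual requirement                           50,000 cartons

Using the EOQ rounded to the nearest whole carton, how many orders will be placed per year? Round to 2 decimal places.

Optimal lot size Q* = (2 × 50,000 × €458 / €11)^½ ≈ 2,040.50 → Q = 2,040
N = D/Q = 50,000/2,040 ≈ 24.510 orders/yr

24.51 orders per year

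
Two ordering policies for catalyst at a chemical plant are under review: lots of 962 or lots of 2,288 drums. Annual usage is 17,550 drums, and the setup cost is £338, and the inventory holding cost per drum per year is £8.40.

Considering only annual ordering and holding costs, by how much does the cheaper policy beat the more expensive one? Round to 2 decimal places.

TC(Q) = (D/Q)S + (Q/2)H
TC(962) = (17,550/962)×338 + (962/2)×8.4 = £10,206.62
TC(2,288) = (17,550/2,288)×338 + (2,288/2)×8.4 = £12,202.21
Lots of 962 are cheaper by £1,995.60.

£1,995.60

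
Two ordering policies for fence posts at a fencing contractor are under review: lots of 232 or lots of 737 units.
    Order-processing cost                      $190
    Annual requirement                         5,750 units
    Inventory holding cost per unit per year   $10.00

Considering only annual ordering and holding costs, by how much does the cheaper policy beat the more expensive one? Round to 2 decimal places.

$701.69

Annual cost at Q: ordering D·S/Q plus holding Q·H/2.
TC(232) = (5,750/232)×190 + (232/2)×10 = $5,869.05
TC(737) = (5,750/737)×190 + (737/2)×10 = $5,167.36
Cheaper: Q = 737.  Difference = $701.69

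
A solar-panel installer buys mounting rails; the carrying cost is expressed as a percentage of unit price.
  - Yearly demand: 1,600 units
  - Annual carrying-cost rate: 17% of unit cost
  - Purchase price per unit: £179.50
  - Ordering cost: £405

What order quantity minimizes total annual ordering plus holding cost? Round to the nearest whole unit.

H = i·C = 0.17 × £179.5 = £30.5150 per unit-year
Optimal lot size Q* = (2 × 1,600 × £405 / £30.515)^½ ≈ 206.08

206 units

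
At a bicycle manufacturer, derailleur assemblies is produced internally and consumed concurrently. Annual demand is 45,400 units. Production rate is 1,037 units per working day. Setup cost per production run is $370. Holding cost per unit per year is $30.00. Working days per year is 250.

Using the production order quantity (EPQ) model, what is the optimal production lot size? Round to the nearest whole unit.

1,165 units

Daily demand d = 45,400/250 = 181.600; p = 1037; 1 − d/p = 0.82488
EPQ = √(2DS / (H(1 − d/p)))
    = √(2 × 45,400 × 370 / (30 × 0.82488)) ≈ 1,165.17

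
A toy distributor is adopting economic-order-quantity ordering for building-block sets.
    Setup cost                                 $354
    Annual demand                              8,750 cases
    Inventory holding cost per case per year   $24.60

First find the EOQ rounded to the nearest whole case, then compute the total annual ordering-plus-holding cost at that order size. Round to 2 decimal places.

$12,344.92

EOQ = √(2DS/H) = √(2 × 8,750 × 354 / 24.6)
    = √(251,829.27) ≈ 501.83 → Q = 502 cases
Annual ordering cost = (D/Q)·S = (8,750/502) × 354 = $6,170.32
Annual holding cost  = (Q/2)·H = (502/2) × 24.6 = $6,174.60
Total = $6,170.32 + $6,174.60 = $12,344.92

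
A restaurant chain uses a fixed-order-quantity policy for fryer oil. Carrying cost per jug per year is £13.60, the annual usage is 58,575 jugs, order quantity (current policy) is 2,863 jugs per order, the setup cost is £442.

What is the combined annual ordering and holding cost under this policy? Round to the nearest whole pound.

Annual ordering cost = (D/Q)·S = (58,575/2,863) × 442 = £9,043.01
Annual holding cost  = (Q/2)·H = (2,863/2) × 13.6 = £19,468.40
Total = £9,043.01 + £19,468.40 = £28,511.41

£28,511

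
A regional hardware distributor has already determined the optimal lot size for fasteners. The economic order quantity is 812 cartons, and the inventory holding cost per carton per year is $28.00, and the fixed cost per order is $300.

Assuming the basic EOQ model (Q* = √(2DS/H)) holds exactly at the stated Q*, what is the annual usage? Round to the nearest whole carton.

Since Q* = (2DS/H)^½, squaring gives Q*²·H = 2DS.
D = Q²H / (2S) = 812² × 28 / (2 × 300) = 30,769.39

30,769 cartons per year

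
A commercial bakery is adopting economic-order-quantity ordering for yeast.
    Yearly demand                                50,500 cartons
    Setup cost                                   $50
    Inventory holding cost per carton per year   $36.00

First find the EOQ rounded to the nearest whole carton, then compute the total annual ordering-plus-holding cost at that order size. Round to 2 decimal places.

2DS/H = 2·50,500·50/36 = 140,277.78
EOQ = √140,277.78 ≈ 374.54 → Q = 375 cartons
Orders/yr = 50,500/375 = 134.667; ordering cost = 134.667 × $50 = $6,733.33
Average inventory = 375/2 = 187.5; holding cost = 187.5 × $36 = $6,750.00
Total = $6,733.33 + $6,750.00 = $13,483.33

$13,483.33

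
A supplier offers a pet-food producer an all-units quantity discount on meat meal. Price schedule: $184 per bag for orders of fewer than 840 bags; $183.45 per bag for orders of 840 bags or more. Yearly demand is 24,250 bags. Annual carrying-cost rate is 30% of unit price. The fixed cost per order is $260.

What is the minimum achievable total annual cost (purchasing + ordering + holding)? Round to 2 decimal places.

H₁ = 30%×$184 = $55.2000;  H₂ = 30%×$183.45 = $55.0350
EOQ₁ = √(2×24,250×260/55.2000) = 477.96  (< 840, feasible at tier 1)
EOQ₂ = √(2×24,250×260/55.0350) = 478.67  (< 840 → use Q = 840 at tier-2 price)
TC(tier 1 (EOQ₁), Q≈478.0) = $4,488,383.18
TC(tier 2, Q≈840.0) = $4,479,283.15
Minimum at tier 2: $4,479,283.15

$4,479,283.15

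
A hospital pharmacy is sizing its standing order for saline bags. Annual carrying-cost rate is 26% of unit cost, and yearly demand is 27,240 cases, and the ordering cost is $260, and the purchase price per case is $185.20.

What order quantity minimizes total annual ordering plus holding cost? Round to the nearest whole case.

H = i·C = 0.26 × $185.2 = $48.1520 per case-year
2DS/H = 2·27,240·260/48.152 = 294,168.47
EOQ = √294,168.47 ≈ 542.37

542 cases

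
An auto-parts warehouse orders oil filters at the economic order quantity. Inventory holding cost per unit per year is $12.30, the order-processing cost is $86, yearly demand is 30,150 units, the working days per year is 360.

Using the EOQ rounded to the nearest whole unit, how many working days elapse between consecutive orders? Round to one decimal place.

7.7 days

2DS/H = 2·30,150·86/12.3 = 421,609.76
EOQ = √421,609.76 ≈ 649.31 → Q = 649 units
Days between orders = 360 / (D/Q) = 360 / 46.456 ≈ 7.749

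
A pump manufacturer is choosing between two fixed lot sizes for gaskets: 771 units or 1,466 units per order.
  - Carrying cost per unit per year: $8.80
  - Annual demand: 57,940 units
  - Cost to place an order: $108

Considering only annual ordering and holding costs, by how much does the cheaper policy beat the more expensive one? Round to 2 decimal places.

$789.68

Annual cost at Q: ordering D·S/Q plus holding Q·H/2.
TC(771) = (57,940/771)×108 + (771/2)×8.8 = $11,508.51
TC(1,466) = (57,940/1,466)×108 + (1,466/2)×8.8 = $10,718.83
Lots of 1,466 are cheaper by $789.68.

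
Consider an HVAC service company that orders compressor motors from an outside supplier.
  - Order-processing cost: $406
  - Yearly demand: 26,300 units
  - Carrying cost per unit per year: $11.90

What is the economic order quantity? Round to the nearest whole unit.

Optimal lot size Q* = (2 × 26,300 × $406 / $11.9)^½ ≈ 1,339.62

1,340 units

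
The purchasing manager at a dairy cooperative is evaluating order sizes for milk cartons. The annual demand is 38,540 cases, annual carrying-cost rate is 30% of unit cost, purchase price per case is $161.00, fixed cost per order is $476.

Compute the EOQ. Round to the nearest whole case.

Holding cost per case per year: H = 30% × $161 = $48.3000
Q* = √(2·D·S / H) = √(2·38,540·476 / 48.3) = √759,629.0 ≈ 871.57

872 cases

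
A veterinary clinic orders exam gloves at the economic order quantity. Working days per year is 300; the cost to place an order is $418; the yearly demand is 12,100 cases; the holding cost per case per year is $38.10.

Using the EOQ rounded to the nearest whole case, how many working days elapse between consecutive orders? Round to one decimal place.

12.8 days

Q* = √(2·D·S / H) = √(2·12,100·418 / 38.1) = √265,501.3 ≈ 515.27 → Q = 515 cases
Days between orders = 300 / (D/Q) = 300 / 23.495 ≈ 12.769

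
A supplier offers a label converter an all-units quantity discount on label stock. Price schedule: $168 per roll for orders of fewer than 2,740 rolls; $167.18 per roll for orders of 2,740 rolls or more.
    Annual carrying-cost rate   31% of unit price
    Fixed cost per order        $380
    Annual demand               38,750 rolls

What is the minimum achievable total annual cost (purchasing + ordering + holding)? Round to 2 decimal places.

H₁ = 31%×$168 = $52.0800;  H₂ = 31%×$167.18 = $51.8258
EOQ₁ = √(2×38,750×380/52.0800) = 751.98  (< 2,740, feasible at tier 1)
EOQ₂ = √(2×38,750×380/51.8258) = 753.82  (< 2,740 → use Q = 2,740 at tier-2 price)
TC(tier 1 (EOQ₁), Q≈752.0) = $6,549,163.20
TC(tier 2, Q≈2,740.0) = $6,554,600.43
Minimum at tier 1 (EOQ₁): $6,549,163.20

$6,549,163.20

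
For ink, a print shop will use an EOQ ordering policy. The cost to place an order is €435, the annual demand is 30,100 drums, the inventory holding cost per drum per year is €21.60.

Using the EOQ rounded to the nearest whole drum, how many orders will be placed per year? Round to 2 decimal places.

Q* = √(2·D·S / H) = √(2·30,100·435 / 21.6) = √1,212,361.1 ≈ 1,101.07 → Q = 1,101
Orders per year = D/Q = 30,100 / 1,101 = 27.339

27.34 orders per year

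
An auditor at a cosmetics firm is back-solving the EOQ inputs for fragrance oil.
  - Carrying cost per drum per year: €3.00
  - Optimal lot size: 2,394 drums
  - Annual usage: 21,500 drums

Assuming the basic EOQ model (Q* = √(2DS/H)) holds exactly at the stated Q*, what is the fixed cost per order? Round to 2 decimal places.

EOQ relation: Q² = 2DS/H, so rearrange for the unknown.
S = Q²H / (2D) = 2,394² × 3 / (2 × 21,500) = 399.8537

€399.85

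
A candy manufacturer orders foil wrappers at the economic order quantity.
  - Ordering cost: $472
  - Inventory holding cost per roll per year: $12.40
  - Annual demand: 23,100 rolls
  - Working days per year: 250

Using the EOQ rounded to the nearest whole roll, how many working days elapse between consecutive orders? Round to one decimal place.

14.4 days

EOQ = √(2DS/H) = √(2 × 23,100 × 472 / 12.4)
    = √(1,758,580.65) ≈ 1,326.11 → Q = 1,326 rolls
Cycle time = (working days × Q)/D = (250 × 1,326) / 23,100 = 14.351 days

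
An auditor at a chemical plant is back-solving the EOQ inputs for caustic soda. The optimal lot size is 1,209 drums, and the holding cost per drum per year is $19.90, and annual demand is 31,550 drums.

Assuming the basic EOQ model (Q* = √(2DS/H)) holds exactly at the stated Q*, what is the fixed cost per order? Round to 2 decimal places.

$460.97

From Q* = √(2DS/H) ⇒ Q*² = 2DS/H.
S = Q²H / (2D) = 1,209² × 19.9 / (2 × 31,550) = 460.9739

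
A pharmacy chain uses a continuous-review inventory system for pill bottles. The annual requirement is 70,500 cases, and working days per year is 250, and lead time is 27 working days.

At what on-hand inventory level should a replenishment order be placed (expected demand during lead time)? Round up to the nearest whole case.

7,614 cases

Daily demand d = 70,500 / 250 = 282.000 cases/day
Demand during lead time = 282.000 × 27 = 7,614.00
Reorder point = 7,614.00 → round up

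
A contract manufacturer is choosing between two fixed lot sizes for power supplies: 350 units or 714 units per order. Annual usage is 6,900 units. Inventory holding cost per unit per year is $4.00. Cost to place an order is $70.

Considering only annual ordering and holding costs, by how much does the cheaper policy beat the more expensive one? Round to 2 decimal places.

$24.47

TC(Q) = (D/Q)S + (Q/2)H
TC(350) = (6,900/350)×70 + (350/2)×4 = $2,080.00
TC(714) = (6,900/714)×70 + (714/2)×4 = $2,104.47
|ΔTC| = |$2,080.00 − $2,104.47| = $24.47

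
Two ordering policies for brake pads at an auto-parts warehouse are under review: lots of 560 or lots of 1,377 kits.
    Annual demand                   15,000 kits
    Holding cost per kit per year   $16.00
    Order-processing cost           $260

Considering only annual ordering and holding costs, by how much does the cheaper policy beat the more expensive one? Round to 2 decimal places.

$2,403.96

For each Q, cost = (D/Q)·S + (Q/2)·H.
TC(560) = (15,000/560)×260 + (560/2)×16 = $11,444.29
TC(1,377) = (15,000/1,377)×260 + (1,377/2)×16 = $13,848.24
Cheaper: Q = 560.  Difference = $2,403.96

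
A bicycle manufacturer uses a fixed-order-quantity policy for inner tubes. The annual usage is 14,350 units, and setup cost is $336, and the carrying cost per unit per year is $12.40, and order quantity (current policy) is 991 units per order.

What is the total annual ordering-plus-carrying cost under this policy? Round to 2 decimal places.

$11,009.59

Ordering: D/Q × S = 14,350/991 × $336 = $4,865.39
Holding:  Q/2 × H = 991/2 × $12.4 = $6,144.20
Total = $4,865.39 + $6,144.20 = $11,009.59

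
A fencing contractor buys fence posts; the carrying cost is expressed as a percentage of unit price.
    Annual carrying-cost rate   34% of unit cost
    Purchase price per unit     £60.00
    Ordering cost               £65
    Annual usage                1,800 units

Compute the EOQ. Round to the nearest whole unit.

Carrying cost H = £60 × 34% = £20.4000/unit/yr
EOQ = √(2DS/H) = √(2 × 1,800 × 65 / 20.4)
    = √(11,470.59) ≈ 107.10

107 units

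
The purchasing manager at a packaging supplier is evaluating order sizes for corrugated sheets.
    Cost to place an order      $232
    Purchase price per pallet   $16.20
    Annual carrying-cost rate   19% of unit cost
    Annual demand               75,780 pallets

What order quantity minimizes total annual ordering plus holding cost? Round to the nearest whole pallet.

3,380 pallets

H = i·C = 0.19 × $16.2 = $3.0780 per pallet-year
Q* = √(2·D·S / H) = √(2·75,780·232 / 3.078) = √11,423,625.7 ≈ 3,379.89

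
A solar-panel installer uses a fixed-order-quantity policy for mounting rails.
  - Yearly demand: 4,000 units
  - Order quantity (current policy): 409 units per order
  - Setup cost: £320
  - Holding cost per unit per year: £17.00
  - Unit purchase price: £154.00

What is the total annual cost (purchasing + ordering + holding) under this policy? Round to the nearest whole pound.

£622,606

Annual ordering cost = (D/Q)·S = (4,000/409) × 320 = £3,129.58
Annual holding cost  = (Q/2)·H = (409/2) × 17 = £3,476.50
Purchase cost = D·C = 4,000 × 154 = £616,000.00
Total = £3,129.58 + £3,476.50 + £616,000.00 = £622,606.08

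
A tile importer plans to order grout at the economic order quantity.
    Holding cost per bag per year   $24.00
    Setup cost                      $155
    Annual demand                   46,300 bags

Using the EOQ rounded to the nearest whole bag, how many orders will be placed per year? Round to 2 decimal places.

Q* = √(2·D·S / H) = √(2·46,300·155 / 24) = √598,041.7 ≈ 773.33 → Q = 773
Orders per year = D/Q = 46,300 / 773 = 59.897

59.90 orders per year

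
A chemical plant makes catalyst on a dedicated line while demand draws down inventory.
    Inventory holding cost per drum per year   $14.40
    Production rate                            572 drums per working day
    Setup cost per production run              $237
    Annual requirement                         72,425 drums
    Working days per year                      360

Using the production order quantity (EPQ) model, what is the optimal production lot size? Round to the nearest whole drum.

d = 72,425/360 = 201.1806 drums/day;  effective holding cost H(1 − d/p) = 14.4·(1 − 201.1806/572) = 9.33531
Q* = √(2DS / H_eff) = √(2·72,425·237 / 9.33531) ≈ 1,917.65

1,918 drums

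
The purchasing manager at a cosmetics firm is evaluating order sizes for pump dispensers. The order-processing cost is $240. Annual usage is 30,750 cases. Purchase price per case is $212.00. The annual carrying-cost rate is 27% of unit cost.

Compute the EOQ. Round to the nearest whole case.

508 cases

Holding cost per case per year: H = 27% × $212 = $57.2400
2DS/H = 2·30,750·240/57.24 = 257,861.64
EOQ = √257,861.64 ≈ 507.80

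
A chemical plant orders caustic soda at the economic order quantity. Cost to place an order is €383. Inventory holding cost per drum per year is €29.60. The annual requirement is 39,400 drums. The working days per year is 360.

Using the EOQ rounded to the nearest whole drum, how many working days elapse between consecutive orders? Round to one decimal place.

9.2 days

2DS/H = 2·39,400·383/29.6 = 1,019,608.11
EOQ = √1,019,608.11 ≈ 1,009.76 → Q = 1,010 drums
T = Q/D × 360 days = 1,010/39,400 × 360 = 9.228 days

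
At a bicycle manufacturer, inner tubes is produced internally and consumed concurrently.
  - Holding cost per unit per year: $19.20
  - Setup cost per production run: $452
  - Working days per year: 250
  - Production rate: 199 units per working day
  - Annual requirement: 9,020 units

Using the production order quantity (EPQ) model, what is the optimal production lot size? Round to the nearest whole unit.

720 units

Daily demand d = 9,020/250 = 36.080; p = 199; 1 − d/p = 0.81869
EPQ = √(2DS / (H(1 − d/p)))
    = √(2 × 9,020 × 452 / (19.2 × 0.81869)) ≈ 720.24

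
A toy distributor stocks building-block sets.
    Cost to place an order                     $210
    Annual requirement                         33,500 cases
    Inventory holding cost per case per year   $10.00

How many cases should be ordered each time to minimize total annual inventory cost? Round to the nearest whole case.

1,186 cases

Optimal lot size Q* = (2 × 33,500 × $210 / $10)^½ ≈ 1,186.17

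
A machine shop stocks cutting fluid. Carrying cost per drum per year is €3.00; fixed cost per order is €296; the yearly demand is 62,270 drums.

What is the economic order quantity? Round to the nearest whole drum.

Q* = √(2·D·S / H) = √(2·62,270·296 / 3) = √12,287,946.7 ≈ 3,505.42

3,505 drums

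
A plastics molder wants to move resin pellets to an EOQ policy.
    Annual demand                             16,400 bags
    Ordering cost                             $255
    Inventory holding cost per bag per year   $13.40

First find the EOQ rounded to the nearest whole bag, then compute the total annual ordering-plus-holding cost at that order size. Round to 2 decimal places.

EOQ = √(2DS/H) = √(2 × 16,400 × 255 / 13.4)
    = √(624,179.10) ≈ 790.05 → Q = 790 bags
Annual ordering cost = (D/Q)·S = (16,400/790) × 255 = $5,293.67
Annual holding cost  = (Q/2)·H = (790/2) × 13.4 = $5,293.00
Total = $5,293.67 + $5,293.00 = $10,586.67

$10,586.67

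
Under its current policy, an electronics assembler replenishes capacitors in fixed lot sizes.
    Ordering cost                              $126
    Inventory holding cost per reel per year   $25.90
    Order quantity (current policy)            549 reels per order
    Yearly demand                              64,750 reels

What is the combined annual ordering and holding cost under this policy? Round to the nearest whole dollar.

Annual ordering cost = (D/Q)·S = (64,750/549) × 126 = $14,860.66
Annual holding cost  = (Q/2)·H = (549/2) × 25.9 = $7,109.55
Total = $14,860.66 + $7,109.55 = $21,970.21

$21,970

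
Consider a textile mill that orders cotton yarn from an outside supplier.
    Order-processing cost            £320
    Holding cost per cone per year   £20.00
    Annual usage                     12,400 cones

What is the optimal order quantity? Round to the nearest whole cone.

Optimal lot size Q* = (2 × 12,400 × £320 / £20)^½ ≈ 629.92

630 cones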